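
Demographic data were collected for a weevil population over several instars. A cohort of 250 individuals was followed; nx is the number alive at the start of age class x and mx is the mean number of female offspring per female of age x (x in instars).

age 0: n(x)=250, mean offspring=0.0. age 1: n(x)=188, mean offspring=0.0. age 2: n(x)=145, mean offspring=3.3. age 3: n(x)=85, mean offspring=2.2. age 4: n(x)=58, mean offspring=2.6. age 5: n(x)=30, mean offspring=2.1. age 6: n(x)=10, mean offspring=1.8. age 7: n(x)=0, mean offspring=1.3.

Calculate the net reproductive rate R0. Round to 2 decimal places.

3.59

lx = nx/n0 = nx/250: 1, 0.752, 0.58, 0.34, 0.232, 0.12, 0.04, 0
lx·mx by age: 0, 0, 1.914, 0.748, 0.6032, 0.252, 0.072, 0
R0 = Σ lx·mx = 3.5892 → 3.59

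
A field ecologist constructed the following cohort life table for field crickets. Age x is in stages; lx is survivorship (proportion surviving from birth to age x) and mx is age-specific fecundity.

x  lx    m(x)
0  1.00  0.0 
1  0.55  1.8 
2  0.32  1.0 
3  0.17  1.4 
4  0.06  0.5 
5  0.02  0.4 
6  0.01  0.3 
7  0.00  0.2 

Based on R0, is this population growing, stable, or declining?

growing

R0 = Σ lx·mx = 0 + 0.99 + 0.32 + 0.238 + 0.03 + 0.008 + 0.003 + 0 = 1.589
R0 > 1, so the population is growing.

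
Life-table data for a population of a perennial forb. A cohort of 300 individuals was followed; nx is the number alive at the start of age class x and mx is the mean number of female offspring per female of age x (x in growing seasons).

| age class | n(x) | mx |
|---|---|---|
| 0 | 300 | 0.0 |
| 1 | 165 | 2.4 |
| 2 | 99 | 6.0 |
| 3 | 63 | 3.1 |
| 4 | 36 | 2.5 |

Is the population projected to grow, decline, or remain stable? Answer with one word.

lx = nx/n0 = nx/300: 1, 0.55, 0.33, 0.21, 0.12
R0 = Σ lx·mx = 0 + 1.32 + 1.98 + 0.651 + 0.3 = 4.251
R0 > 1, so the population is growing.

growing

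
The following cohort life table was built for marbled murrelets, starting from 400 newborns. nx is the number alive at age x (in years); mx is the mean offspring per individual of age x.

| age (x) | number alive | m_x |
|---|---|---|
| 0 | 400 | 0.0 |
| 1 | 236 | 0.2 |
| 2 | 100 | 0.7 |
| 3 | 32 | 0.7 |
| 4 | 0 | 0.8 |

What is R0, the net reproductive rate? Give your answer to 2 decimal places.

lx = nx/n0 = nx/400: 1, 0.59, 0.25, 0.08, 0
lx·mx by age: 0, 0.118, 0.175, 0.056, 0
R0 = Σ lx·mx = 0.349 → 0.35

0.35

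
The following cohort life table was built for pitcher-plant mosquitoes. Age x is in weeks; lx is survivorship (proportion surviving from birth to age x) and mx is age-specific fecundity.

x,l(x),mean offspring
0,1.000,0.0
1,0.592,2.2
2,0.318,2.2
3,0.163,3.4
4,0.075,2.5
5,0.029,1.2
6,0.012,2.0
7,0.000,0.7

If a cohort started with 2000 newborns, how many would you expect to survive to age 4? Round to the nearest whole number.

150

Expected survivors = N0 · l_4 = 2000 × 0.075 = 150 → 150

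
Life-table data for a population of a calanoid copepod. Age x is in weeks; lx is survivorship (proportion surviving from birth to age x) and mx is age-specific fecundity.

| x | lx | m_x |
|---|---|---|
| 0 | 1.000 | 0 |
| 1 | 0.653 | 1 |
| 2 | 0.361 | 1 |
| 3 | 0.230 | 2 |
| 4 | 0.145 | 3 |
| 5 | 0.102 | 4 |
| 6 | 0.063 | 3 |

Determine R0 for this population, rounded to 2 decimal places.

2.51

lx·mx by age: 0, 0.653, 0.361, 0.46, 0.435, 0.408, 0.189
R0 = Σ lx·mx = 2.506 → 2.51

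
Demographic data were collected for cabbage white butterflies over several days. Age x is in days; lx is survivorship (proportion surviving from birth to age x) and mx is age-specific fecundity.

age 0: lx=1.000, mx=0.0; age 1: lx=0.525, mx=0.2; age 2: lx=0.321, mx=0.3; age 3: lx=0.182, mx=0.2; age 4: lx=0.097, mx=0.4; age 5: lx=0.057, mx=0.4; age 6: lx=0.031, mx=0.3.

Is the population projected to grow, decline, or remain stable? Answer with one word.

declining

R0 = Σ lx·mx = 0 + 0.105 + 0.0963 + 0.0364 + 0.0388 + 0.0228 + 0.0093 = 0.3086
R0 < 1, so the population is declining.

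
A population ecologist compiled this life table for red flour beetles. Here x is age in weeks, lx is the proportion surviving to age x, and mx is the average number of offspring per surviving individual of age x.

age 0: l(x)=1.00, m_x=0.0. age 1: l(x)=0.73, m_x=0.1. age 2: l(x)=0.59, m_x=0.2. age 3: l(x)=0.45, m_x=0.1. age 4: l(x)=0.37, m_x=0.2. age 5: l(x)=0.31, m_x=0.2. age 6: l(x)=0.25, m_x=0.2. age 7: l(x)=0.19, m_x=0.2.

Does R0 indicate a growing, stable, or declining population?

R0 = Σ lx·mx = 0 + 0.073 + 0.118 + 0.045 + 0.074 + 0.062 + 0.05 + 0.038 = 0.46
R0 < 1, so the population is declining.

declining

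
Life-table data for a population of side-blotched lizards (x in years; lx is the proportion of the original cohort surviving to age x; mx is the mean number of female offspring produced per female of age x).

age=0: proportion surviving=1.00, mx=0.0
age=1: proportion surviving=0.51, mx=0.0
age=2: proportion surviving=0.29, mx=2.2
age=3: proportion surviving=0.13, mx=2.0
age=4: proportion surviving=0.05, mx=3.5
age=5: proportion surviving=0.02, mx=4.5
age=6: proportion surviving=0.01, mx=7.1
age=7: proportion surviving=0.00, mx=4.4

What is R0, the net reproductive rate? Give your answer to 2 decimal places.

1.23

lx·mx by age: 0, 0, 0.638, 0.26, 0.175, 0.09, 0.071, 0
R0 = Σ lx·mx = 1.234 → 1.23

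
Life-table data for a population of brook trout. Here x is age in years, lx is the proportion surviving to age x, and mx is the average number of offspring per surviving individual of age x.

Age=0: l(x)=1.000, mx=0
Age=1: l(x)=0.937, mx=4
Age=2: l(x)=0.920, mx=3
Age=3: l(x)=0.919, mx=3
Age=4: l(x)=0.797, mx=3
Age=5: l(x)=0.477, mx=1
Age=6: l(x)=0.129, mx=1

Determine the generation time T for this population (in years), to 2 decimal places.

2.47

lx·mx: 0, 3.748, 2.76, 2.757, 2.391, 0.477, 0.129 → R0 = 12.262
x·lx·mx: 0, 3.748, 5.52, 8.271, 9.564, 2.385, 0.774 → Σ = 30.262
T = 30.262 / 12.262 = 2.46795… → 2.47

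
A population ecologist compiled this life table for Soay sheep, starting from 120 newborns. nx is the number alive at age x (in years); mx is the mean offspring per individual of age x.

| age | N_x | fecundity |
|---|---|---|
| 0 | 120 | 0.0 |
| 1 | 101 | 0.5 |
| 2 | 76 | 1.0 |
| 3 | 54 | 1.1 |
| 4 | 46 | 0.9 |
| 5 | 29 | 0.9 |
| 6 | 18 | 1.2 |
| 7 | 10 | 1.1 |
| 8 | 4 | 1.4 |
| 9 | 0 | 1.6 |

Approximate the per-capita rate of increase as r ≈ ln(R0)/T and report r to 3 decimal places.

0.279

lx = nx/n0 = nx/120: 1, 0.84167…, 0.63333…, 0.45, 0.38333…, 0.24167…, 0.15, 0.08333…, 0.03333…, 0
R0 = Σ lx·mx = 0 + 0.42083… + 0.63333… + 0.495 + 0.345… + 0.2175… + 0.18 + 0.09167… + 0.04667… + 0 = 2.43…
Σ x·lx·mx = 7.735…; T = 7.735…/2.43… = 3.18313…
r ≈ ln(R0)/T = ln(2.43…)/3.18313… = 0.27894… → 0.279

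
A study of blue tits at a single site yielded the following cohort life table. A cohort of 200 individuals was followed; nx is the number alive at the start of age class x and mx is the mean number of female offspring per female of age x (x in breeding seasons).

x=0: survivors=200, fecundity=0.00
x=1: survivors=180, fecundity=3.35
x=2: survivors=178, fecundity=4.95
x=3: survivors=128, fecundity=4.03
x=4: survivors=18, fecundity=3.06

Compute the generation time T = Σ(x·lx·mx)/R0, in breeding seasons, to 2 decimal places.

2.01

lx = nx/n0 = nx/200: 1, 0.9, 0.89, 0.64, 0.09
lx·mx: 0, 3.015, 4.4055, 2.5792, 0.2754 → R0 = 10.2751
x·lx·mx: 0, 3.015, 8.811, 7.7376, 1.1016 → Σ = 20.6652
T = 20.6652 / 10.2751 = 2.011192… → 2.01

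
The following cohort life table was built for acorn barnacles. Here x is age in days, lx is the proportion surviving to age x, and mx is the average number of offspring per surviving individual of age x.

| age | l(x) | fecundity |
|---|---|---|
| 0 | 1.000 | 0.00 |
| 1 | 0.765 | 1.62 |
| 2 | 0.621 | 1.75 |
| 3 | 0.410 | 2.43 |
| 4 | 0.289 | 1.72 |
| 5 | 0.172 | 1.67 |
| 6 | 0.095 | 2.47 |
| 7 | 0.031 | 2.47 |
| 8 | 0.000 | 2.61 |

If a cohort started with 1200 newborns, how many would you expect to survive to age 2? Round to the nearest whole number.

Expected survivors = N0 · l_2 = 1200 × 0.621 = 745.2 → 745

745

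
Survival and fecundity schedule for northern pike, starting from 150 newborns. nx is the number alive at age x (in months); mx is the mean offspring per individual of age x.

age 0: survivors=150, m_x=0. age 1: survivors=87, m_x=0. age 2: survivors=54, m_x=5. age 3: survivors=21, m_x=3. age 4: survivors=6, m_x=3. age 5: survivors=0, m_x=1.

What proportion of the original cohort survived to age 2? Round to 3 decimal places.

0.360

l_2 = n_2/n_0 = 54/150 = 0.36 → 0.360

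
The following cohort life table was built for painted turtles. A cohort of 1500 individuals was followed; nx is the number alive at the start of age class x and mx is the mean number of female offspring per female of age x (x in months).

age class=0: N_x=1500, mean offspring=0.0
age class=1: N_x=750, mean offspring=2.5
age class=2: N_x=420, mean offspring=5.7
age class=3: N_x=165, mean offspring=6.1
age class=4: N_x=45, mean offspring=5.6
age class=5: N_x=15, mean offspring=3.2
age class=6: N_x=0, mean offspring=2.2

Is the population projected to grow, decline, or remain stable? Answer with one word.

lx = nx/n0 = nx/1500: 1, 0.5, 0.28, 0.11, 0.03, 0.01, 0
R0 = Σ lx·mx = 0 + 1.25 + 1.596 + 0.671 + 0.168 + 0.032 + 0 = 3.717
R0 > 1, so the population is growing.

growing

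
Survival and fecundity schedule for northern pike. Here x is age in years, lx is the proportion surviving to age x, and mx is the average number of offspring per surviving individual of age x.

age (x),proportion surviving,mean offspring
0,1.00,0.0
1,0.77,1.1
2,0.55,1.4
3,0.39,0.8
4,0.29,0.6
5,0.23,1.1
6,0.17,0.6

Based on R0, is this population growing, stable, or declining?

growing

R0 = Σ lx·mx = 0 + 0.847 + 0.77 + 0.312 + 0.174 + 0.253 + 0.102 = 2.458
R0 > 1, so the population is growing.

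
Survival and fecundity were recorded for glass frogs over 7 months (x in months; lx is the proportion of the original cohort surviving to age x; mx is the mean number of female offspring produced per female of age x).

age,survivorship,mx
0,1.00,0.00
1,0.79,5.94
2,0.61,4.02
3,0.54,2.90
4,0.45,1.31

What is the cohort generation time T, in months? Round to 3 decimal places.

lx·mx: 0, 4.6926, 2.4522, 1.566, 0.5895 → R0 = 9.3003
x·lx·mx: 0, 4.6926, 4.9044, 4.698, 2.358 → Σ = 16.653
T = 16.653 / 9.3003 = 1.790587… → 1.791

1.791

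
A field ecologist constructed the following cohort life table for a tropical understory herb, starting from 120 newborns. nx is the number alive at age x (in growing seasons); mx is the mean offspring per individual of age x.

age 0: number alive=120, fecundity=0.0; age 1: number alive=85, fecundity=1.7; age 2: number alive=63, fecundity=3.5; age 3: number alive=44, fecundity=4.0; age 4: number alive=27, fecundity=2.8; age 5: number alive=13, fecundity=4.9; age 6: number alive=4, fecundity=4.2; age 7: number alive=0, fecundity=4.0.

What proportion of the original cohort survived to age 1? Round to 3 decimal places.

l_1 = n_1/n_0 = 85/120 = 0.708333… → 0.708

0.708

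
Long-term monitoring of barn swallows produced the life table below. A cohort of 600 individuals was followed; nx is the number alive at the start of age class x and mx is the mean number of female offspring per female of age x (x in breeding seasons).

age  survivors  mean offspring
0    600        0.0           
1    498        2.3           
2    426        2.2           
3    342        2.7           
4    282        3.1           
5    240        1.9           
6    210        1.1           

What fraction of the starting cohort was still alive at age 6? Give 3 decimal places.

0.350

l_6 = n_6/n_0 = 210/600 = 0.35 → 0.350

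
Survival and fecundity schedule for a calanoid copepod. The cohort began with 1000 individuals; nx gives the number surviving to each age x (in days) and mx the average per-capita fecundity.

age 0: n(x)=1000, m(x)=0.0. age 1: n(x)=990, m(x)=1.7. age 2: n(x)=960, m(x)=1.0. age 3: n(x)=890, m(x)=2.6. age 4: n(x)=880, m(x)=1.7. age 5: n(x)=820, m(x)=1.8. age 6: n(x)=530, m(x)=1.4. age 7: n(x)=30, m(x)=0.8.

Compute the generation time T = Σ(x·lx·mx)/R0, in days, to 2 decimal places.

lx = nx/n0 = nx/1000: 1, 0.99, 0.96, 0.89, 0.88, 0.82, 0.53, 0.03
lx·mx: 0, 1.683, 0.96, 2.314, 1.496, 1.476, 0.742, 0.024 → R0 = 8.695
x·lx·mx: 0, 1.683, 1.92, 6.942, 5.984, 7.38, 4.452, 0.168 → Σ = 28.529
T = 28.529 / 8.695 = 3.281081… → 3.28

3.28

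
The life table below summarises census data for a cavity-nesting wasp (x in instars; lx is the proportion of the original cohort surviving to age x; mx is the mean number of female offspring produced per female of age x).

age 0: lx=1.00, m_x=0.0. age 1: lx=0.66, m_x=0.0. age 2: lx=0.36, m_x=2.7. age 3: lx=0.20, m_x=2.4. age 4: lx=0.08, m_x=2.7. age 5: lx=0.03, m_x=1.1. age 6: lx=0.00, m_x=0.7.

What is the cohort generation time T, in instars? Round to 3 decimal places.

2.594

lx·mx: 0, 0, 0.972, 0.48, 0.216, 0.033, 0 → R0 = 1.701
x·lx·mx: 0, 0, 1.944, 1.44, 0.864, 0.165, 0 → Σ = 4.413
T = 4.413 / 1.701 = 2.594356… → 2.594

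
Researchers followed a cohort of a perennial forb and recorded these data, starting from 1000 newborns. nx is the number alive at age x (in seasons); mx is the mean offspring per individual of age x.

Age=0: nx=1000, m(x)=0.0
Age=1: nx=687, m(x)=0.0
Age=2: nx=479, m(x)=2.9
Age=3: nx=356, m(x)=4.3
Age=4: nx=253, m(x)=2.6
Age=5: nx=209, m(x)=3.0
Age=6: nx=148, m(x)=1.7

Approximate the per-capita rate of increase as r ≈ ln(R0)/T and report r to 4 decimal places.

lx = nx/n0 = nx/1000: 1, 0.687, 0.479, 0.356, 0.253, 0.209, 0.148
R0 = Σ lx·mx = 0 + 0 + 1.3891 + 1.5308 + 0.6578 + 0.627 + 0.2516 = 4.4563
Σ x·lx·mx = 14.6464; T = 14.6464/4.4563 = 3.28667…
r ≈ ln(R0)/T = ln(4.4563)/3.28667… = 0.45466… → 0.4547

0.4547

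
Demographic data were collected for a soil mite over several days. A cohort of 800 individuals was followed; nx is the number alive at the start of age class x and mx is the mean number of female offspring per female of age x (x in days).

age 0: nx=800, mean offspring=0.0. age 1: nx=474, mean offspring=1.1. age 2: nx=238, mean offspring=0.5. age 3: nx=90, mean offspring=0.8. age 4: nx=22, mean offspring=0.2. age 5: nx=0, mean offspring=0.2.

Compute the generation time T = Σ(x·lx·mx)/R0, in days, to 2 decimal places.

1.39

lx = nx/n0 = nx/800: 1, 0.5925, 0.2975, 0.1125, 0.0275, 0
lx·mx: 0, 0.65175, 0.14875, 0.09, 0.0055, 0 → R0 = 0.896
x·lx·mx: 0, 0.65175, 0.2975, 0.27, 0.022, 0 → Σ = 1.24125
T = 1.24125 / 0.896 = 1.385324… → 1.39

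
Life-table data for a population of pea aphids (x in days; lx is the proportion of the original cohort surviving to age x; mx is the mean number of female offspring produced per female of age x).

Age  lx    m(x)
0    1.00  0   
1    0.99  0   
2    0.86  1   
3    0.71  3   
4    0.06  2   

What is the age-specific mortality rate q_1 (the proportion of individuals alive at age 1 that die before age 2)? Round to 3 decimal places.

q_1 = (l_1 − l_2) / l_1 = (0.99 − 0.86) / 0.99
     = 0.13 / 0.99 = 0.131313… → 0.131

0.131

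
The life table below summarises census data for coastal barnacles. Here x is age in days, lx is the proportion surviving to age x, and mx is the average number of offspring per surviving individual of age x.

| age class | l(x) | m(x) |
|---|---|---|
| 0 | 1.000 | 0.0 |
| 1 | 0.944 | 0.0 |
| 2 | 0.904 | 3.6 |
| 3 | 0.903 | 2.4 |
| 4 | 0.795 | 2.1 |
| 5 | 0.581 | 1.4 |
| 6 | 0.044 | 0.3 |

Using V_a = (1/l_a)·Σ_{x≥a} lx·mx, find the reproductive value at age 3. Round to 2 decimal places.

5.16

lx·mx for x ≥ 3: 2.1672, 1.6695, 0.8134, 0.0132 → sum = 4.6633
V_3 = 4.6633 / l_3 = 4.6633 / 0.903 = 5.16423… → 5.16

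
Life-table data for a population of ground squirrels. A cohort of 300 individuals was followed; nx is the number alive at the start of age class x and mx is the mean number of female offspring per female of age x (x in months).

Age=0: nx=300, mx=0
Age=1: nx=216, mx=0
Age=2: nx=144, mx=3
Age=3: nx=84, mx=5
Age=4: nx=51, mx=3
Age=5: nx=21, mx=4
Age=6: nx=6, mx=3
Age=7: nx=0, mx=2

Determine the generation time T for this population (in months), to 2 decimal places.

lx = nx/n0 = nx/300: 1, 0.72, 0.48, 0.28, 0.17, 0.07, 0.02, 0
lx·mx: 0, 0, 1.44, 1.4, 0.51, 0.28, 0.06, 0 → R0 = 3.69
x·lx·mx: 0, 0, 2.88, 4.2, 2.04, 1.4, 0.36, 0 → Σ = 10.88
T = 10.88 / 3.69 = 2.948509… → 2.95

2.95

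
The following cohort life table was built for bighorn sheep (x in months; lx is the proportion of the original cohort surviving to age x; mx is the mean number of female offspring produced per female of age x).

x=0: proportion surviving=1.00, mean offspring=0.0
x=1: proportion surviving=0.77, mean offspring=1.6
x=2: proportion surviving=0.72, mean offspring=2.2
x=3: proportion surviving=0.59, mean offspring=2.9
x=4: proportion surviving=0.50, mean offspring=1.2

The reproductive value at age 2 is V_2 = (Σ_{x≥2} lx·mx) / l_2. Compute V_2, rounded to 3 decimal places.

lx·mx for x ≥ 2: 1.584, 1.711, 0.6 → sum = 3.895
V_2 = 3.895 / l_2 = 3.895 / 0.72 = 5.409722… → 5.410

5.410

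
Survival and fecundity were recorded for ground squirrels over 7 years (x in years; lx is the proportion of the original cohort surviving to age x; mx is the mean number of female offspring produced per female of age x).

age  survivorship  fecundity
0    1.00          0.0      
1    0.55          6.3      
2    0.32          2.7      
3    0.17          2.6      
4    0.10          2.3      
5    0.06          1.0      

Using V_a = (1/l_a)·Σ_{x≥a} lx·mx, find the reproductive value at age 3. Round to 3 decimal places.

4.306

lx·mx for x ≥ 3: 0.442, 0.23, 0.06 → sum = 0.732
V_3 = 0.732 / l_3 = 0.732 / 0.17 = 4.305882… → 4.306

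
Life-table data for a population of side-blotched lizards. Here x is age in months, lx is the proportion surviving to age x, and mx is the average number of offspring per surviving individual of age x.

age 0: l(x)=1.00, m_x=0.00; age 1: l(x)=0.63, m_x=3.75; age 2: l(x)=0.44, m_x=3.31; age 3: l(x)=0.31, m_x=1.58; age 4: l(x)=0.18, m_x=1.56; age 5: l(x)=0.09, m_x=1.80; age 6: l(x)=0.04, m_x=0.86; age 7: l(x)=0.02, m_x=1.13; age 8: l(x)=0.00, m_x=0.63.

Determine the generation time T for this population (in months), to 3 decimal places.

lx·mx: 0, 2.3625, 1.4564, 0.4898, 0.2808, 0.162, 0.0344, 0.0226, 0 → R0 = 4.8085
x·lx·mx: 0, 2.3625, 2.9128, 1.4694, 1.1232, 0.81, 0.2064, 0.1582, 0 → Σ = 9.0425
T = 9.0425 / 4.8085 = 1.880524… → 1.881

1.881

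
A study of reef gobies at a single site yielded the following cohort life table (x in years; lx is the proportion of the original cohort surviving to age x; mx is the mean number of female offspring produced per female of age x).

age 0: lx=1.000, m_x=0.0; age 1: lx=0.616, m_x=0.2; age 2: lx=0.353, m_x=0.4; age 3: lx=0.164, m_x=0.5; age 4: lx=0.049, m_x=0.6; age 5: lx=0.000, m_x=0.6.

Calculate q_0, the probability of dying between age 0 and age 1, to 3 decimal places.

0.384

q_0 = (l_0 − l_1) / l_0 = (1 − 0.616) / 1
     = 0.384 / 1 = 0.384 → 0.384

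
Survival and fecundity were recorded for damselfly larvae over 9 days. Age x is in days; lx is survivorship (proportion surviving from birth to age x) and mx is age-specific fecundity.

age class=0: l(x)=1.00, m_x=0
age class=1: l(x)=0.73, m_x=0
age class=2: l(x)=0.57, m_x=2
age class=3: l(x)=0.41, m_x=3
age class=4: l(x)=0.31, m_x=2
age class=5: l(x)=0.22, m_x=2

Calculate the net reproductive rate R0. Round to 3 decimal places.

3.430

lx·mx by age: 0, 0, 1.14, 1.23, 0.62, 0.44
R0 = Σ lx·mx = 3.43 → 3.430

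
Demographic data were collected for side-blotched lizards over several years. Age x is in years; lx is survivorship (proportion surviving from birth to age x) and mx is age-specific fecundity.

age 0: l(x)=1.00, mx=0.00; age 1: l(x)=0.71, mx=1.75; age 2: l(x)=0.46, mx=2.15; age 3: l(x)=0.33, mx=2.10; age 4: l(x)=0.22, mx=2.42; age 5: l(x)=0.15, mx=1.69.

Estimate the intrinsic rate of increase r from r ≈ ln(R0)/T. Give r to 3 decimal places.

0.559

R0 = Σ lx·mx = 0 + 1.2425 + 0.989 + 0.693 + 0.5324 + 0.2535 = 3.7104
Σ x·lx·mx = 8.6966; T = 8.6966/3.7104 = 2.34384…
r ≈ ln(R0)/T = ln(3.7104)/2.34384… = 0.5594… → 0.559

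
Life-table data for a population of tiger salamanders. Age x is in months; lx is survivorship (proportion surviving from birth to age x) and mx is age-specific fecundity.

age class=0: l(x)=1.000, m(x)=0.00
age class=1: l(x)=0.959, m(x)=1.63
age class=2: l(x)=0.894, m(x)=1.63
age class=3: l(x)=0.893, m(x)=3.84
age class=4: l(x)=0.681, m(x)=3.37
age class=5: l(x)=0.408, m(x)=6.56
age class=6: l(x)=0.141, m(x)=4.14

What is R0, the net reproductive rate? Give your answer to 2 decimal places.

12.00

lx·mx by age: 0, 1.56317, 1.45722, 3.42912, 2.29497, 2.67648, 0.58374
R0 = Σ lx·mx = 12.0047 → 12.00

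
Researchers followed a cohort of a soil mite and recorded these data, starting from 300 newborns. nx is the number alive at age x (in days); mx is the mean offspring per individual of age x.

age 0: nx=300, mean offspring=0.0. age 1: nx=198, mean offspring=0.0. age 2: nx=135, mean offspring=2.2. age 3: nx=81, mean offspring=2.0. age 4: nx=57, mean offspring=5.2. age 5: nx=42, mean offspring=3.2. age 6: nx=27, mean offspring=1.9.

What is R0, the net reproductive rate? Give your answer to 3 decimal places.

3.137

lx = nx/n0 = nx/300: 1, 0.66, 0.45, 0.27, 0.19, 0.14, 0.09
lx·mx by age: 0, 0, 0.99, 0.54, 0.988, 0.448, 0.171
R0 = Σ lx·mx = 3.137 → 3.137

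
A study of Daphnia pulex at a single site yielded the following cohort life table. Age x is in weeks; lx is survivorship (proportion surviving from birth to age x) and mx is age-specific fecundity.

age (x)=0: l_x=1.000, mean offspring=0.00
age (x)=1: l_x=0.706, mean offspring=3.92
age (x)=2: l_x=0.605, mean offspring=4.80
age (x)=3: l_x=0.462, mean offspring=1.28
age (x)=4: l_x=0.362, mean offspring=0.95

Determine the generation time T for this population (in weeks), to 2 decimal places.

lx·mx: 0, 2.76752, 2.904, 0.59136, 0.3439 → R0 = 6.60678
x·lx·mx: 0, 2.76752, 5.808, 1.77408, 1.3756 → Σ = 11.7252
T = 11.7252 / 6.60678 = 1.774722… → 1.77

1.77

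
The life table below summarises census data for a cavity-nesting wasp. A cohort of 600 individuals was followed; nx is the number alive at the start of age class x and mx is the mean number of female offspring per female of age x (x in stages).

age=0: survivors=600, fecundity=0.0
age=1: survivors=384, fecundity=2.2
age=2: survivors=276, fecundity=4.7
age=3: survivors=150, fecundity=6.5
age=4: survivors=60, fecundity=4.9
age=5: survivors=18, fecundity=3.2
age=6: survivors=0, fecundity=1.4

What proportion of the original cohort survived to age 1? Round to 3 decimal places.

l_1 = n_1/n_0 = 384/600 = 0.64 → 0.640

0.640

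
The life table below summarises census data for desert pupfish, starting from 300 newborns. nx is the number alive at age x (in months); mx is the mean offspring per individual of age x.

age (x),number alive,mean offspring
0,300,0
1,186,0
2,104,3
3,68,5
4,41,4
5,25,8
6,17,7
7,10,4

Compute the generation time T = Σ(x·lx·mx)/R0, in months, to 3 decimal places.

lx = nx/n0 = nx/300: 1, 0.62, 0.34667…, 0.22667…, 0.13667…, 0.08333…, 0.05667…, 0.03333…
lx·mx: 0, 0, 1.04…, 1.133333…, 0.546667…, 0.666667…, 0.396667…, 0.133333… → R0 = 3.916667…
x·lx·mx: 0, 0, 2.08…, 3.4…, 2.186667…, 3.333333…, 2.38…, 0.933333… → Σ = 14.313333…
T = 14.313333… / 3.916667… = 3.654468… → 3.654

3.654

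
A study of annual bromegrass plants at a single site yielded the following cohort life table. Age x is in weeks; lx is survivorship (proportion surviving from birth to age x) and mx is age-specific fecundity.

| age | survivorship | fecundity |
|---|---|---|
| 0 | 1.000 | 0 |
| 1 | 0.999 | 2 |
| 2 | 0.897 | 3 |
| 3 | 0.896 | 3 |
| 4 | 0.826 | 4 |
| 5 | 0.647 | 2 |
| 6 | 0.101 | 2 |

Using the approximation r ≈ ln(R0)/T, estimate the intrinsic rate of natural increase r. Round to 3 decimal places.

0.838

R0 = Σ lx·mx = 0 + 1.998 + 2.691 + 2.688 + 3.304 + 1.294 + 0.202 = 12.177
Σ x·lx·mx = 36.342; T = 36.342/12.177 = 2.98448…
r ≈ ln(R0)/T = ln(12.177)/2.98448… = 0.83752… → 0.838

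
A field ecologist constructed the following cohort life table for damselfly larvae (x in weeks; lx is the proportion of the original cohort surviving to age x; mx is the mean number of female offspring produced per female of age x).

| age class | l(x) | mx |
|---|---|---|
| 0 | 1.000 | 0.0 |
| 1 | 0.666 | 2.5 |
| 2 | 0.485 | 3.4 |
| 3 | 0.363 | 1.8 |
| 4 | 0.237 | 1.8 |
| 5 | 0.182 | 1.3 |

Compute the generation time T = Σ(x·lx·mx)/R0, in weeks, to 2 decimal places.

2.12

lx·mx: 0, 1.665, 1.649, 0.6534, 0.4266, 0.2366 → R0 = 4.6306
x·lx·mx: 0, 1.665, 3.298, 1.9602, 1.7064, 1.183 → Σ = 9.8126
T = 9.8126 / 4.6306 = 2.119077… → 2.12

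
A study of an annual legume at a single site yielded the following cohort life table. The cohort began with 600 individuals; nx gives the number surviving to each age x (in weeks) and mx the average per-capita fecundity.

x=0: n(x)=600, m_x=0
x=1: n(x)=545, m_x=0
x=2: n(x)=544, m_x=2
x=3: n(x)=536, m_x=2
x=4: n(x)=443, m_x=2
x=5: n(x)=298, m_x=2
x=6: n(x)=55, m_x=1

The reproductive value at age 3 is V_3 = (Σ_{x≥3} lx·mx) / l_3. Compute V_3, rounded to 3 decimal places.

4.868

lx = nx/n0 = nx/600: 1, 0.90833…, 0.90667…, 0.89333…, 0.73833…, 0.49667…, 0.09167…
lx·mx for x ≥ 3: 1.786667…, 1.476667…, 0.993333…, 0.091667… → sum = 4.348333…
V_3 = 4.348333… / l_3 = 4.348333… / 0.893333… = 4.867537… → 4.868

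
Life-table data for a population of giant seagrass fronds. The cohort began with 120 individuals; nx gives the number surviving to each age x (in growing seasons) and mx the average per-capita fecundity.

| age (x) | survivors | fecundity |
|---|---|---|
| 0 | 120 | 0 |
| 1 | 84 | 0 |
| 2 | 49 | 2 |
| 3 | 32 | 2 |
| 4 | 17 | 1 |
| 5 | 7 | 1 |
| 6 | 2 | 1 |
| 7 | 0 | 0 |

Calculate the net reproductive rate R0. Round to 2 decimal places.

lx = nx/n0 = nx/120: 1, 0.7, 0.40833…, 0.26667…, 0.14167…, 0.05833…, 0.01667…, 0
lx·mx by age: 0, 0, 0.816667…, 0.533333…, 0.141667…, 0.058333…, 0.016667…, 0
R0 = Σ lx·mx = 1.566667… → 1.57

1.57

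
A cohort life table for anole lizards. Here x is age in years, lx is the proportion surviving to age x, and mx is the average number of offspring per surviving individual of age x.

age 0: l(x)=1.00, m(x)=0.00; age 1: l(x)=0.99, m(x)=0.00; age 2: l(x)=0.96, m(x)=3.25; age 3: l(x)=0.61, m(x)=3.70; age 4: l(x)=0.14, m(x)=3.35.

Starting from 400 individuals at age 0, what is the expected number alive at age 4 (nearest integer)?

Expected survivors = N0 · l_4 = 400 × 0.14 = 56 → 56

56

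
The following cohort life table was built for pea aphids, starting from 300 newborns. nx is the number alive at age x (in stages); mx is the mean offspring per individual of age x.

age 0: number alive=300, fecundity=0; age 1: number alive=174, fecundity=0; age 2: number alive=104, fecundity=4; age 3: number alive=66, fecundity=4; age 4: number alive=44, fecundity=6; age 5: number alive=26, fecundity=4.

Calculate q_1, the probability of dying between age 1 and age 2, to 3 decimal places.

0.402

lx = nx/n0 = nx/300: 1, 0.58, 0.34667…, 0.22, 0.14667…, 0.08667…
q_1 = (l_1 − l_2) / l_1 = (0.58 − 0.346667…) / 0.58
     = 0.233333… / 0.58 = 0.402299… → 0.402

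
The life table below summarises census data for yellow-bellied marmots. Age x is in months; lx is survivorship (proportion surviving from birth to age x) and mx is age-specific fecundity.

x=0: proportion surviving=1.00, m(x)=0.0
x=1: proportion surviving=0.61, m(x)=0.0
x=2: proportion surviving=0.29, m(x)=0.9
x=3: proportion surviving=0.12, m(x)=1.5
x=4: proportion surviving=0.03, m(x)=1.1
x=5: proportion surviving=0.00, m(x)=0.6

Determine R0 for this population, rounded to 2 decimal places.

lx·mx by age: 0, 0, 0.261, 0.18, 0.033, 0
R0 = Σ lx·mx = 0.474 → 0.47

0.47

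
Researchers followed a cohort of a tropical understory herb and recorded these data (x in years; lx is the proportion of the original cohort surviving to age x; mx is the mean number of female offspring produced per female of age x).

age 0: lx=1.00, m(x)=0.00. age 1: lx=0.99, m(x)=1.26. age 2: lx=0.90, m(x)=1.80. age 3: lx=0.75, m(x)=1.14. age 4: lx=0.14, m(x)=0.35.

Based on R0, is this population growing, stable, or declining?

R0 = Σ lx·mx = 0 + 1.2474 + 1.62 + 0.855 + 0.049 = 3.7714
R0 > 1, so the population is growing.

growing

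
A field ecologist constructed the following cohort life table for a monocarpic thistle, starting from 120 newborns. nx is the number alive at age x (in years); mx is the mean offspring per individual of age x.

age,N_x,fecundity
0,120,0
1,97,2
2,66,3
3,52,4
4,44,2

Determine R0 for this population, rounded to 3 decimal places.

lx = nx/n0 = nx/120: 1, 0.80833…, 0.55, 0.43333…, 0.36667…
lx·mx by age: 0, 1.616667…, 1.65, 1.733333…, 0.733333…
R0 = Σ lx·mx = 5.733333… → 5.733

5.733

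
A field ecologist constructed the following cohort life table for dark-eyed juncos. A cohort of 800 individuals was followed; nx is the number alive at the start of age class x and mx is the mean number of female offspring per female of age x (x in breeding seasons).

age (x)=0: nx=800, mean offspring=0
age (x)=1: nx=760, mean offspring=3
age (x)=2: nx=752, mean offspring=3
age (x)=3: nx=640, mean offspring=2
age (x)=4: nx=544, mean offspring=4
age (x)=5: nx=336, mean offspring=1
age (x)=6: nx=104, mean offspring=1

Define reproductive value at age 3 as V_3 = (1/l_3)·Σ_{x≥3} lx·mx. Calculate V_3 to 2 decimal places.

6.09

lx = nx/n0 = nx/800: 1, 0.95, 0.94, 0.8, 0.68, 0.42, 0.13
lx·mx for x ≥ 3: 1.6, 2.72, 0.42, 0.13 → sum = 4.87
V_3 = 4.87 / l_3 = 4.87 / 0.8 = 6.0875 → 6.09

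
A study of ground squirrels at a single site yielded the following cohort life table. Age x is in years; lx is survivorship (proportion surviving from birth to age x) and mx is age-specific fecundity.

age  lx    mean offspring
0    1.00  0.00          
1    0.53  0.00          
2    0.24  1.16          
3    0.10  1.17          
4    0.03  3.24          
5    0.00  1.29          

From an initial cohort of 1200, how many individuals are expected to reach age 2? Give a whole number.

Expected survivors = N0 · l_2 = 1200 × 0.24 = 288 → 288

288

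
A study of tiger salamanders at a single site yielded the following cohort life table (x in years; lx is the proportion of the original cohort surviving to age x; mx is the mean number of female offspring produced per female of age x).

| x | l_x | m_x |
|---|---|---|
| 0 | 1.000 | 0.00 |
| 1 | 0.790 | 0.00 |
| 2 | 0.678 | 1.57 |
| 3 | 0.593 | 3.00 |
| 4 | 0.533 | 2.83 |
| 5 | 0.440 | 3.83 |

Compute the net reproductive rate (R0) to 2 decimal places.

6.04

lx·mx by age: 0, 0, 1.06446, 1.779, 1.50839, 1.6852
R0 = Σ lx·mx = 6.03705 → 6.04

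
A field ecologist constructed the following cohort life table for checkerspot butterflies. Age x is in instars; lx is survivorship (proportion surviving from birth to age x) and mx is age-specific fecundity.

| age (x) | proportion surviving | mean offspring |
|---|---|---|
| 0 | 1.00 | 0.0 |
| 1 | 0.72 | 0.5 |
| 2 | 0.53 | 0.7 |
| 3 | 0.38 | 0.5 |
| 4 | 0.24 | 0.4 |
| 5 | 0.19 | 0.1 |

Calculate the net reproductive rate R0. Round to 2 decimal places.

1.04

lx·mx by age: 0, 0.36, 0.371, 0.19, 0.096, 0.019
R0 = Σ lx·mx = 1.036 → 1.04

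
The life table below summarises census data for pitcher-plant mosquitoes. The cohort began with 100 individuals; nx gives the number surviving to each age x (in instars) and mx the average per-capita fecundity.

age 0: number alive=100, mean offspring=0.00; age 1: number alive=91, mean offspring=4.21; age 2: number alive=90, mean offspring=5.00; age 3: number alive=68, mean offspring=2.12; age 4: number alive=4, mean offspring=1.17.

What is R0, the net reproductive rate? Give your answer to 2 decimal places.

9.82

lx = nx/n0 = nx/100: 1, 0.91, 0.9, 0.68, 0.04
lx·mx by age: 0, 3.8311, 4.5, 1.4416, 0.0468
R0 = Σ lx·mx = 9.8195 → 9.82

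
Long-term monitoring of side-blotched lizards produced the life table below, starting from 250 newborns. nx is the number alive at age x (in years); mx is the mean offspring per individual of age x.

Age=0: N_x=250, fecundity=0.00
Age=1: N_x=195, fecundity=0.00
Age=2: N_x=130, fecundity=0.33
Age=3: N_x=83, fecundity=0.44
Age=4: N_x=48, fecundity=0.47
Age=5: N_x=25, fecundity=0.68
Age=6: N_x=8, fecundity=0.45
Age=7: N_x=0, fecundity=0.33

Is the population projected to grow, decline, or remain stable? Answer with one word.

declining

lx = nx/n0 = nx/250: 1, 0.78, 0.52, 0.332, 0.192, 0.1, 0.032, 0
R0 = Σ lx·mx = 0 + 0 + 0.1716 + 0.14608 + 0.09024 + 0.068 + 0.0144 + 0 = 0.49032
R0 < 1, so the population is declining.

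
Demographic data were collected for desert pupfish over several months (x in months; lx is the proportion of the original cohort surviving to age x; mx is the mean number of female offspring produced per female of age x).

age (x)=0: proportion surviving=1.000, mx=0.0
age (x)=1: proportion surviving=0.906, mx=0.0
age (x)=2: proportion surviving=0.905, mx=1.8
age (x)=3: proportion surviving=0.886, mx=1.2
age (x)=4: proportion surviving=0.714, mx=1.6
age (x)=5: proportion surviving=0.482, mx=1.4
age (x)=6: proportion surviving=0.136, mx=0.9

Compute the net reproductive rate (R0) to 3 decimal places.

4.632

lx·mx by age: 0, 0, 1.629, 1.0632, 1.1424, 0.6748, 0.1224
R0 = Σ lx·mx = 4.6318 → 4.632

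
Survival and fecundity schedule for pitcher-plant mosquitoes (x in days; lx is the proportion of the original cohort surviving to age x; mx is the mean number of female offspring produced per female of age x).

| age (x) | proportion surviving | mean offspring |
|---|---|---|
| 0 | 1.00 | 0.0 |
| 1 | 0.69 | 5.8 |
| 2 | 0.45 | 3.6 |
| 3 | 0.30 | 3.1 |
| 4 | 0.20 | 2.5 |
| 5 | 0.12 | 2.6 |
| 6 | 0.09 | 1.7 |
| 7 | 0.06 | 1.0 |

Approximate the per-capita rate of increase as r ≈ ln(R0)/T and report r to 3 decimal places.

R0 = Σ lx·mx = 0 + 4.002 + 1.62 + 0.93 + 0.5 + 0.312 + 0.153 + 0.06 = 7.577
Σ x·lx·mx = 14.93; T = 14.93/7.577 = 1.97044…
r ≈ ln(R0)/T = ln(7.577)/1.97044… = 1.02775… → 1.028

1.028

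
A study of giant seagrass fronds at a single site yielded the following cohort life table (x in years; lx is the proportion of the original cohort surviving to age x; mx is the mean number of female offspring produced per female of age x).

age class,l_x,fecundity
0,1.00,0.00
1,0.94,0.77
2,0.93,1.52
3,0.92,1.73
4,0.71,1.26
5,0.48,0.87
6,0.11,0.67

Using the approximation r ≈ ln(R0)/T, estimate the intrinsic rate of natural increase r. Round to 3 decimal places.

R0 = Σ lx·mx = 0 + 0.7238 + 1.4136 + 1.5916 + 0.8946 + 0.4176 + 0.0737 = 5.1149
Σ x·lx·mx = 14.4344; T = 14.4344/5.1149 = 2.82203…
r ≈ ln(R0)/T = ln(5.1149)/2.82203… = 0.57836… → 0.578

0.578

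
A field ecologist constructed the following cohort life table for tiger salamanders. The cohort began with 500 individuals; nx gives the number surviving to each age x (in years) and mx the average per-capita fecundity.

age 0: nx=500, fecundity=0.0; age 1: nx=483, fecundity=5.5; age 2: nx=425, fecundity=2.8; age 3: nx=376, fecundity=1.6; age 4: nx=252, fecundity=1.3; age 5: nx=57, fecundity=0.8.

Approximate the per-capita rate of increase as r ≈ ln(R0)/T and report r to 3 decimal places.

lx = nx/n0 = nx/500: 1, 0.966, 0.85, 0.752, 0.504, 0.114
R0 = Σ lx·mx = 0 + 5.313 + 2.38 + 1.2032 + 0.6552 + 0.0912 = 9.6426
Σ x·lx·mx = 16.7594; T = 16.7594/9.6426 = 1.73806…
r ≈ ln(R0)/T = ln(9.6426)/1.73806… = 1.30386… → 1.304

1.304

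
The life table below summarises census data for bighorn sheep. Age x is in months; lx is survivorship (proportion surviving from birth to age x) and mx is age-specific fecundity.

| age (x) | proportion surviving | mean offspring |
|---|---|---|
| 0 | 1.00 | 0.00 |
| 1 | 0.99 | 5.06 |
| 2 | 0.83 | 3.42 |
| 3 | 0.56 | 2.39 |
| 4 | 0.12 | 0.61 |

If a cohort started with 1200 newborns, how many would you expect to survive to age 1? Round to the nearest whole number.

Expected survivors = N0 · l_1 = 1200 × 0.99 = 1188 → 1188

1188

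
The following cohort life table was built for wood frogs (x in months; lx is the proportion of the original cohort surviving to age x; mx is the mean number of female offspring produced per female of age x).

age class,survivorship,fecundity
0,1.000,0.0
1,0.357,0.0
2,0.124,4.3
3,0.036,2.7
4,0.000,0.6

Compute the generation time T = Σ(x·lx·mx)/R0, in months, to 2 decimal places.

2.15

lx·mx: 0, 0, 0.5332, 0.0972, 0 → R0 = 0.6304
x·lx·mx: 0, 0, 1.0664, 0.2916, 0 → Σ = 1.358
T = 1.358 / 0.6304 = 2.154188… → 2.15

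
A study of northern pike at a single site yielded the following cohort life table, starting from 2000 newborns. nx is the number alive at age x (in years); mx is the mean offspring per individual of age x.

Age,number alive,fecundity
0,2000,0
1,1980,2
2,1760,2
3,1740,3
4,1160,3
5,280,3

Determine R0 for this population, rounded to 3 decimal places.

8.510

lx = nx/n0 = nx/2000: 1, 0.99, 0.88, 0.87, 0.58, 0.14
lx·mx by age: 0, 1.98, 1.76, 2.61, 1.74, 0.42
R0 = Σ lx·mx = 8.51 → 8.510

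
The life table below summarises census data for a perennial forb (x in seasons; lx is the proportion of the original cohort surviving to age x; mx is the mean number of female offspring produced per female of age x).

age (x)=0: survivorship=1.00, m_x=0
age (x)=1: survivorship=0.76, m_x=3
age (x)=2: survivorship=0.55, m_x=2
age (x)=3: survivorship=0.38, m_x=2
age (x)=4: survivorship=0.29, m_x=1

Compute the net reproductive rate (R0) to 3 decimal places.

lx·mx by age: 0, 2.28, 1.1, 0.76, 0.29
R0 = Σ lx·mx = 4.43 → 4.430

4.430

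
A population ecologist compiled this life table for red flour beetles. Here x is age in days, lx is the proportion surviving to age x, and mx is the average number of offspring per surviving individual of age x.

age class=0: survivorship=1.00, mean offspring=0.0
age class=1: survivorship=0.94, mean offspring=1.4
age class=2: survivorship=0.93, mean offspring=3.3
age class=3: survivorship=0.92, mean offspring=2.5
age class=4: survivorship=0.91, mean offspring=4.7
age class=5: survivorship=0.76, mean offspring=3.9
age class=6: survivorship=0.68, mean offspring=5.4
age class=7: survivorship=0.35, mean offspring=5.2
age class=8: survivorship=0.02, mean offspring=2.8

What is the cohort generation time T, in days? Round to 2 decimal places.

4.19

lx·mx: 0, 1.316, 3.069, 2.3, 4.277, 2.964, 3.672, 1.82, 0.056 → R0 = 19.474
x·lx·mx: 0, 1.316, 6.138, 6.9, 17.108, 14.82, 22.032, 12.74, 0.448 → Σ = 81.502
T = 81.502 / 19.474 = 4.18517… → 4.19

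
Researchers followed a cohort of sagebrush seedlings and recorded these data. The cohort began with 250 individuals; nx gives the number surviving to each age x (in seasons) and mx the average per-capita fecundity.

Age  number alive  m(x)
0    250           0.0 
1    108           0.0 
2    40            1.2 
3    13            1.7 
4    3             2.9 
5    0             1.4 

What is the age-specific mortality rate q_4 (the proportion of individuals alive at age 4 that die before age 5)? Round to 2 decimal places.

lx = nx/n0 = nx/250: 1, 0.432, 0.16, 0.052, 0.012, 0
q_4 = (l_4 − l_5) / l_4 = (0.012 − 0) / 0.012
     = 0.012 / 0.012 = 1 → 1.00

1.00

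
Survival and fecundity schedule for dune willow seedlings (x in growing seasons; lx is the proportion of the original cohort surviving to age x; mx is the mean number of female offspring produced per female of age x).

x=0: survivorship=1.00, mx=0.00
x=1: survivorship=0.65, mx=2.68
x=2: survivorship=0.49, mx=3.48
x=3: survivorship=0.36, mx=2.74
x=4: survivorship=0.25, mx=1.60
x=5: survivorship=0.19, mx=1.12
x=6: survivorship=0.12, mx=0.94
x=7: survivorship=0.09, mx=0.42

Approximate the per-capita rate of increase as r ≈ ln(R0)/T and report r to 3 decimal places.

0.731

R0 = Σ lx·mx = 0 + 1.742 + 1.7052 + 0.9864 + 0.4 + 0.2128 + 0.1128 + 0.0378 = 5.197
Σ x·lx·mx = 11.717; T = 11.717/5.197 = 2.25457…
r ≈ ln(R0)/T = ln(5.197)/2.25457… = 0.731… → 0.731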